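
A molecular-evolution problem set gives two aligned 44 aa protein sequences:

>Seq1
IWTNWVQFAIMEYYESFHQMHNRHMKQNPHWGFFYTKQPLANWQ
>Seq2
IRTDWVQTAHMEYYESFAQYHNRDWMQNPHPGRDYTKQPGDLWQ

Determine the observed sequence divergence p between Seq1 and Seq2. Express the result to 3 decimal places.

0.341

Mismatches occur at site 2 (W↔R), site 4 (N↔D), site 8 (F↔T), site 10 (I↔H), site 18 (H↔A), site 20 (M↔Y), site 24 (H↔D), site 25 (M↔W), site 26 (K↔M), site 31 (W↔P), site 33 (F↔R), site 34 (F↔D), site 40 (L↔G), site 41 (A↔D), site 42 (N↔L).
There are 15 differences over 44 sites, so p = 15/44 = 0.341.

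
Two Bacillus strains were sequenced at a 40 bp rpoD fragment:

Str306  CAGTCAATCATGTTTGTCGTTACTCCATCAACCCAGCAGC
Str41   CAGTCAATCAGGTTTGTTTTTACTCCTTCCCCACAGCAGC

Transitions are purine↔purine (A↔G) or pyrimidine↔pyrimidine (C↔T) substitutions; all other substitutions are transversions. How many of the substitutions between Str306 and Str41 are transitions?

The sequences differ at positions 11 (T/G, transversion), 18 (C/T, transition), 19 (G/T, transversion), 27 (A/T, transversion), 30 (A/C, transversion), 31 (A/C, transversion), 33 (C/A, transversion).
Of the 7 differences, 1 transition and 6 transversions, so the answer is 1.

1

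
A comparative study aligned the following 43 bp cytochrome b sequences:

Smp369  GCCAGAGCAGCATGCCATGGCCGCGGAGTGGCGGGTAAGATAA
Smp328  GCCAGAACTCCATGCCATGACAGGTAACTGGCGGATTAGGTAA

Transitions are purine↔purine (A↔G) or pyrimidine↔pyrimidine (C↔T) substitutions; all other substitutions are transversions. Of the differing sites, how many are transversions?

Differing sites — 7:G/A (Ti); 9:A/T (Tv); 10:G/C (Tv); 20:G/A (Ti); 22:C/A (Tv); 24:C/G (Tv); 25:G/T (Tv); 26:G/A (Ti); 28:G/C (Tv); 35:G/A (Ti); 37:A/T (Tv); 40:A/G (Ti).
Of the 12 differences, 5 transitions and 7 transversions, so the answer is 7.

7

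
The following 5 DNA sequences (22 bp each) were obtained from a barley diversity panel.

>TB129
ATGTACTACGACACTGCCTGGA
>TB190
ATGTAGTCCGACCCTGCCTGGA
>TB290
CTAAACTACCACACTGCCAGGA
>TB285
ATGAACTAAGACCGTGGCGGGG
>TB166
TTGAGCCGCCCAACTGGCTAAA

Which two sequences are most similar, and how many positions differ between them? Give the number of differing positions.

Pairwise Hamming distances:
  TB129 vs TB190: 3
  TB129 vs TB290: 5
  TB129 vs TB285: 7
  TB129 vs TB166: 11
  TB190 vs TB290: 8
  TB190 vs TB285: 8
  TB190 vs TB166: 13
  TB290 vs TB285: 9
  TB290 vs TB166: 11
  TB285 vs TB166: 14
The smallest is 3, between TB129 and TB190.

3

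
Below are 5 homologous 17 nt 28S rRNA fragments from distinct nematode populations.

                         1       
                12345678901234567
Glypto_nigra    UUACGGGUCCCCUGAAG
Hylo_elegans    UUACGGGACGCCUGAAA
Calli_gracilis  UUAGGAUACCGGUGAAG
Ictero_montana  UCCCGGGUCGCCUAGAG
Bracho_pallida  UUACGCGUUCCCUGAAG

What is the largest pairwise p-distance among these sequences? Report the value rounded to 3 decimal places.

Pairwise Hamming distances:
  Glypto_nigra vs Hylo_elegans: 3
  Glypto_nigra vs Calli_gracilis: 6
  Glypto_nigra vs Ictero_montana: 5
  Glypto_nigra vs Bracho_pallida: 2
  Hylo_elegans vs Calli_gracilis: 7
  Hylo_elegans vs Ictero_montana: 6
  Hylo_elegans vs Bracho_pallida: 5
  Calli_gracilis vs Ictero_montana: 11
  Calli_gracilis vs Bracho_pallida: 7
  Ictero_montana vs Bracho_pallida: 7
The largest is 11 mismatches, between Calli_gracilis and Ictero_montana; p = 11/17 = 0.647.

0.647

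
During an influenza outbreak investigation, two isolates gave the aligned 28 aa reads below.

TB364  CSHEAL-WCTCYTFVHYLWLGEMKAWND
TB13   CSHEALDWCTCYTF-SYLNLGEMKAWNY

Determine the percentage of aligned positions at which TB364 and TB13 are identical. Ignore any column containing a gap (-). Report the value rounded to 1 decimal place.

88.5%

Excluding the 2 gap columns leaves 26 comparable sites.
Mismatches occur at site 16 (H↔S), site 19 (W↔N), site 28 (D↔Y).
23 of the 26 comparable sites match, so the percent identity is 23/26 × 100 = 88.5%.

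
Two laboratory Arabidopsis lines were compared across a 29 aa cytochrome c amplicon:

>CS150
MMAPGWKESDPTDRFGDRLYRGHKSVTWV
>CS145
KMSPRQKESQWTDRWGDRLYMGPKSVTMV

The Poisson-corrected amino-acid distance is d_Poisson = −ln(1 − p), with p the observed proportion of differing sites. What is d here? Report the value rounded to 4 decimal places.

0.4229

The sequences differ at positions 1 (M/K), 3 (A/S), 5 (G/R), 6 (W/Q), 10 (D/Q), 11 (P/W), 15 (F/W), 21 (R/M), 23 (H/P), 28 (W/M).
p = 10/29 = 0.344828.
d = −ln(1 − 0.344828) = −ln(0.655172) = 0.4229.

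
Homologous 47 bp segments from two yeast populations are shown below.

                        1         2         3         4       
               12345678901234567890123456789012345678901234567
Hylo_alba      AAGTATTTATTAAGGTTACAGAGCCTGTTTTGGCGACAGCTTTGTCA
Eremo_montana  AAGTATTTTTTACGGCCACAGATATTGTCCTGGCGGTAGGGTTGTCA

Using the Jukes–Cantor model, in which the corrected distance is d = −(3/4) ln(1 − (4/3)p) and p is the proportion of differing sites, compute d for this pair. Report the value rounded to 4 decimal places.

0.3451

The sequences differ at positions 9 (A/T), 13 (A/C), 16 (T/C), 17 (T/C), 23 (G/T), 24 (C/A), 25 (C/T), 29 (T/C), 30 (T/C), 36 (A/G), 37 (C/T), 40 (C/G), 41 (T/G).
p = 13/47 = 0.276596.
d = −0.75 · ln(1 − (4/3)·0.276596) = −0.75 · ln(0.631205) = −0.75 · (-0.460125) = 0.3451.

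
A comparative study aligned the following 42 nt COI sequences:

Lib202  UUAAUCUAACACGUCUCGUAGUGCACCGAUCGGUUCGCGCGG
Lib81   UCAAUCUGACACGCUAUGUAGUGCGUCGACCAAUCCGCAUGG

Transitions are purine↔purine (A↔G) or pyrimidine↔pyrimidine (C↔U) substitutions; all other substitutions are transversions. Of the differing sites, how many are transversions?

The sequences differ at positions 2 (U/C, transition), 8 (A/G, transition), 14 (U/C, transition), 15 (C/U, transition), 16 (U/A, transversion), 17 (C/U, transition), 25 (A/G, transition), 26 (C/U, transition), 30 (U/C, transition), 32 (G/A, transition), 33 (G/A, transition), 35 (U/C, transition), 39 (G/A, transition), 40 (C/U, transition).
Of the 14 differences, 13 transitions and 1 transversion, so the answer is 1.

1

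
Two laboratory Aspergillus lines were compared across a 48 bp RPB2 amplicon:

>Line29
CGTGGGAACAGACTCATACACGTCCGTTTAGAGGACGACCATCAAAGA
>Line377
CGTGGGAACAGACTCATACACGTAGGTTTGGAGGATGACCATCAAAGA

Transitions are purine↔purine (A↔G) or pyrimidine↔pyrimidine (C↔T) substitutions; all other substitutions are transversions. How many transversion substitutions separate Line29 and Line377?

2

Mismatches occur at site 24 (C/A, transversion), site 25 (C/G, transversion), site 30 (A/G, transition), site 36 (C/T, transition).
Of the 4 differences, 2 transitions and 2 transversions, so the answer is 2.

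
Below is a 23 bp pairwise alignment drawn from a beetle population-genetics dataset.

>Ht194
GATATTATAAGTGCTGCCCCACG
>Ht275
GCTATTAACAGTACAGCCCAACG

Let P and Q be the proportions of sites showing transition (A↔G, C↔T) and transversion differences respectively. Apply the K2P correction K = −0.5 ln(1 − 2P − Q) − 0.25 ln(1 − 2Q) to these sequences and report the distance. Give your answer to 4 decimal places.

Differing sites — 2:A/C (Tv); 8:T/A (Tv); 9:A/C (Tv); 13:G/A (Ti); 15:T/A (Tv); 20:C/A (Tv).
Of the 6 differences, 1 transition and 5 transversions over 23 sites: P = 1/23 = 0.043478, Q = 5/23 = 0.217391.
d = −0.5·ln(0.695653) − 0.25·ln(0.565218) = −0.5·(-0.362904) − 0.25·(-0.570544) = 0.3241.

0.3241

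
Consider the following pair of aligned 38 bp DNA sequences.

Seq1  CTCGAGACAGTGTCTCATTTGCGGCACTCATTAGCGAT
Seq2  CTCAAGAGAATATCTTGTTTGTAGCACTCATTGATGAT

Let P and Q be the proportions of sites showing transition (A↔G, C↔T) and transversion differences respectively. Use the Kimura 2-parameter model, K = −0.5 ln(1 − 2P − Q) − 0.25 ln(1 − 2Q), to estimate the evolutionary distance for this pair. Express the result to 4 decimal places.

The sequences differ at positions 4 (G/A, transition), 8 (C/G, transversion), 10 (G/A, transition), 12 (G/A, transition), 16 (C/T, transition), 17 (A/G, transition), 22 (C/T, transition), 23 (G/A, transition), 33 (A/G, transition), 34 (G/A, transition), 35 (C/T, transition).
Of the 11 differences, 10 transitions and 1 transversion over 38 sites: P = 10/38 = 0.263158, Q = 1/38 = 0.026316.
d = −0.5·ln(0.447368) − 0.25·ln(0.947368) = −0.5·(-0.804374) − 0.25·(-0.054068) = 0.4157.

0.4157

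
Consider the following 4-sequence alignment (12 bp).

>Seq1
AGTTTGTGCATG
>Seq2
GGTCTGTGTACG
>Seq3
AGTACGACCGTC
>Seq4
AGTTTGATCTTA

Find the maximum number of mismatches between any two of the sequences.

9

Pairwise Hamming distances:
  Seq1 vs Seq2: 4
  Seq1 vs Seq3: 6
  Seq1 vs Seq4: 4
  Seq2 vs Seq3: 9
  Seq2 vs Seq4: 8
  Seq3 vs Seq4: 5
The largest is 9, between Seq2 and Seq3.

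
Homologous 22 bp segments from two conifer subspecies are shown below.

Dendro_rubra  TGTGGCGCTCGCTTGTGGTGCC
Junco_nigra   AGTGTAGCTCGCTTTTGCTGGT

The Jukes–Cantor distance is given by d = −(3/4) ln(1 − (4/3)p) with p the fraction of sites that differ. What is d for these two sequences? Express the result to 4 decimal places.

Differing sites — 1:T/A; 5:G/T; 6:C/A; 15:G/T; 18:G/C; 21:C/G; 22:C/T.
p = 7/22 = 0.318182.
d = −0.75 · ln(1 − (4/3)·0.318182) = −0.75 · ln(0.575757) = −0.75 · (-0.552070) = 0.4141.

0.4141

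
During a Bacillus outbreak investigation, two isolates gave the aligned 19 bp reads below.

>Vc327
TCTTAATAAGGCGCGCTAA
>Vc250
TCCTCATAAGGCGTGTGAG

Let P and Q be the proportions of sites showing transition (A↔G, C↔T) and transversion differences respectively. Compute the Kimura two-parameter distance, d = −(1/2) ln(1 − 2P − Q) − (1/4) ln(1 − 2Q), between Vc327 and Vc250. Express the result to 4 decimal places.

0.4327

The sequences differ at positions 3 (T/C, transition), 5 (A/C, transversion), 14 (C/T, transition), 16 (C/T, transition), 17 (T/G, transversion), 19 (A/G, transition).
Of the 6 differences, 4 transitions and 2 transversions over 19 sites: P = 4/19 = 0.210526, Q = 2/19 = 0.105263.
d = −0.5·ln(0.473685) − 0.25·ln(0.789474) = −0.5·(-0.747213) − 0.25·(-0.236388) = 0.4327.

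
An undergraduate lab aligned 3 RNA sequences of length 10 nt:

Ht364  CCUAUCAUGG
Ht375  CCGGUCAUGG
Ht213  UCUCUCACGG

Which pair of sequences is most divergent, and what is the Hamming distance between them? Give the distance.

Pairwise Hamming distances:
  Ht364 vs Ht375: 2
  Ht364 vs Ht213: 3
  Ht375 vs Ht213: 4
The largest is 4, between Ht375 and Ht213.

4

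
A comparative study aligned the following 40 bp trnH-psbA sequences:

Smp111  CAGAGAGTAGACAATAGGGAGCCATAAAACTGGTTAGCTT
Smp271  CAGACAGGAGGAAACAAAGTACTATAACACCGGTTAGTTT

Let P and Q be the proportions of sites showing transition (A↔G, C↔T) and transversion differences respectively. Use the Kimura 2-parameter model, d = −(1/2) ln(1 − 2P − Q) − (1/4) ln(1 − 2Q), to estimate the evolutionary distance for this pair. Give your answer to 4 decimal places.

Differing sites — 5:G/C (Tv); 8:T/G (Tv); 11:A/G (Ti); 12:C/A (Tv); 15:T/C (Ti); 17:G/A (Ti); 18:G/A (Ti); 20:A/T (Tv); 21:G/A (Ti); 23:C/T (Ti); 28:A/C (Tv); 31:T/C (Ti); 38:C/T (Ti).
Of the 13 differences, 8 transitions and 5 transversions over 40 sites: P = 8/40 = 0.200000, Q = 5/40 = 0.125000.
d = −0.5·ln(0.475000) − 0.25·ln(0.750000) = −0.5·(-0.744440) − 0.25·(-0.287682) = 0.4441.

0.4441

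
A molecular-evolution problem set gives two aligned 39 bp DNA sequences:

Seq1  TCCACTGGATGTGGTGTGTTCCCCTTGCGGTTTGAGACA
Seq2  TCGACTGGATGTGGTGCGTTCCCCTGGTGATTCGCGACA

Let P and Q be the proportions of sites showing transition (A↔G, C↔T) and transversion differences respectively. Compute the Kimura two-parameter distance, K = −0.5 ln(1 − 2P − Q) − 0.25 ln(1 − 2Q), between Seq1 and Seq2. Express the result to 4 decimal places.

0.2074

The sequences differ at positions 3 (C/G, transversion), 17 (T/C, transition), 26 (T/G, transversion), 28 (C/T, transition), 30 (G/A, transition), 33 (T/C, transition), 35 (A/C, transversion).
Of the 7 differences, 4 transitions and 3 transversions over 39 sites: P = 4/39 = 0.102564, Q = 3/39 = 0.076923.
d = −0.5·ln(0.717949) − 0.25·ln(0.846154) = −0.5·(-0.331357) − 0.25·(-0.167054) = 0.2074.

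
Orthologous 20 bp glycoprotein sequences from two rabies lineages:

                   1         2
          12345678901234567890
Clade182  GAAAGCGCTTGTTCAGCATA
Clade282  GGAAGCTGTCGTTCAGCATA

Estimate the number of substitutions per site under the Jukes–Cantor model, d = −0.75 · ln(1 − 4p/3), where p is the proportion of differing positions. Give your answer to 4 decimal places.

0.2326

Differing sites — 2:A/G; 7:G/T; 8:C/G; 10:T/C.
p = 4/20 = 0.200000.
d = −0.75 · ln(1 − (4/3)·0.200000) = −0.75 · ln(0.733333) = −0.75 · (-0.310155) = 0.2326.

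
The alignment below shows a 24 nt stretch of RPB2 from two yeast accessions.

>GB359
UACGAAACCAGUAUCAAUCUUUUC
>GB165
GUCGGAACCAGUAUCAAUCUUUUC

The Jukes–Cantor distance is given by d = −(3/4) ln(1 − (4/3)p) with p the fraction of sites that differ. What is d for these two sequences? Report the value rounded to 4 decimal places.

0.1367

Differing sites — 1:U/G; 2:A/U; 5:A/G.
p = 3/24 = 0.125000.
d = −0.75 · ln(1 − (4/3)·0.125000) = −0.75 · ln(0.833333) = −0.75 · (-0.182322) = 0.1367.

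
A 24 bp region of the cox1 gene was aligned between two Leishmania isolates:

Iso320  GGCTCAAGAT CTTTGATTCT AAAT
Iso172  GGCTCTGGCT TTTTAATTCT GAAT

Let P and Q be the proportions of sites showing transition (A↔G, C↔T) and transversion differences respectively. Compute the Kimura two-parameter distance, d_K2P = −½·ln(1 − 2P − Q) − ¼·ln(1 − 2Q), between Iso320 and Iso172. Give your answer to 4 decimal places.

Mismatches occur at site 6 (A↔T, transversion), site 7 (A↔G, transition), site 9 (A↔C, transversion), site 11 (C↔T, transition), site 15 (G↔A, transition), site 21 (A↔G, transition).
Of the 6 differences, 4 transitions and 2 transversions over 24 sites: P = 4/24 = 0.166667, Q = 2/24 = 0.083333.
d = −0.5·ln(0.583333) − 0.25·ln(0.833334) = −0.5·(-0.538997) − 0.25·(-0.182321) = 0.3151.

0.3151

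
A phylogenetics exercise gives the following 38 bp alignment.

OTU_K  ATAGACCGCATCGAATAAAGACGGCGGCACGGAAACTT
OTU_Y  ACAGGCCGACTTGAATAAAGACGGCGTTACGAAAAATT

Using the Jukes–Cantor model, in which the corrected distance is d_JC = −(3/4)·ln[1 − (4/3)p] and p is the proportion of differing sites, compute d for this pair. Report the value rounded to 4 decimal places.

0.2846

Mismatches occur at site 2 (T↔C), site 5 (A↔G), site 9 (C↔A), site 10 (A↔C), site 12 (C↔T), site 27 (G↔T), site 28 (C↔T), site 32 (G↔A), site 36 (C↔A).
p = 9/38 = 0.236842.
d = −0.75 · ln(1 − (4/3)·0.236842) = −0.75 · ln(0.684211) = −0.75 · (-0.379489) = 0.2846.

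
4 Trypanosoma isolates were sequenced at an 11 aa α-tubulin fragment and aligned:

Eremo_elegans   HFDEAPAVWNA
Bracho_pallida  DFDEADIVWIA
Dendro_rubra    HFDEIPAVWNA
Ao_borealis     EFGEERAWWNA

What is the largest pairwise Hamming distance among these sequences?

Pairwise Hamming distances:
  Eremo_elegans vs Bracho_pallida: 4
  Eremo_elegans vs Dendro_rubra: 1
  Eremo_elegans vs Ao_borealis: 5
  Bracho_pallida vs Dendro_rubra: 5
  Bracho_pallida vs Ao_borealis: 7
  Dendro_rubra vs Ao_borealis: 5
The largest is 7, between Bracho_pallida and Ao_borealis.

7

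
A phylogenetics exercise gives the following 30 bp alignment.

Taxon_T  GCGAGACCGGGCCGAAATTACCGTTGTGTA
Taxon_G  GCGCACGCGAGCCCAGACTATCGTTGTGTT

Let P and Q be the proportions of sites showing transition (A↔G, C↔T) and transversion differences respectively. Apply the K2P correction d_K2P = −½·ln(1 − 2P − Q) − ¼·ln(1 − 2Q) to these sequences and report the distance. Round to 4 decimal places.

0.4479

Mismatches occur at site 4 (A→C, transversion), site 5 (G→A, transition), site 6 (A→C, transversion), site 7 (C→G, transversion), site 10 (G→A, transition), site 14 (G→C, transversion), site 16 (A→G, transition), site 18 (T→C, transition), site 21 (C→T, transition), site 30 (A→T, transversion).
Of the 10 differences, 5 transitions and 5 transversions over 30 sites: P = 5/30 = 0.166667, Q = 5/30 = 0.166667.
d = −0.5·ln(0.499999) − 0.25·ln(0.666666) = −0.5·(-0.693149) − 0.25·(-0.405466) = 0.4479.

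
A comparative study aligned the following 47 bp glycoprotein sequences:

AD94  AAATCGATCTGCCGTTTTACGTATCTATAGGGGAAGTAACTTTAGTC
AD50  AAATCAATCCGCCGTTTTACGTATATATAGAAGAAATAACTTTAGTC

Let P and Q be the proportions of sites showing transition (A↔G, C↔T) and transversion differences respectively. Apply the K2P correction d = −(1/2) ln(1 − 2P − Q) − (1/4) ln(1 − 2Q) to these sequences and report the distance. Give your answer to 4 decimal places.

0.1442

Mismatches occur at site 6 (G→A, transition), site 10 (T→C, transition), site 25 (C→A, transversion), site 31 (G→A, transition), site 32 (G→A, transition), site 36 (G→A, transition).
Of the 6 differences, 5 transitions and 1 transversion over 47 sites: P = 5/47 = 0.106383, Q = 1/47 = 0.021277.
d = −0.5·ln(0.765957) − 0.25·ln(0.957446) = −0.5·(-0.266629) − 0.25·(-0.043486) = 0.1442.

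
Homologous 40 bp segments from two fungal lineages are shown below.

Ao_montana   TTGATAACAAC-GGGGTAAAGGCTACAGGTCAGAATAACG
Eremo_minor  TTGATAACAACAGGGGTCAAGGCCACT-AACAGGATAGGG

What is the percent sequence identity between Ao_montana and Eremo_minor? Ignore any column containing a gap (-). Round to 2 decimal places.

78.95%

Excluding the 2 gap columns leaves 38 comparable sites.
The sequences differ at positions 18 (A/C), 24 (T/C), 27 (A/T), 29 (G/A), 30 (T/A), 34 (A/G), 38 (A/G), 39 (C/G).
30 of the 38 comparable sites match, so the percent identity is 30/38 × 100 = 78.95%.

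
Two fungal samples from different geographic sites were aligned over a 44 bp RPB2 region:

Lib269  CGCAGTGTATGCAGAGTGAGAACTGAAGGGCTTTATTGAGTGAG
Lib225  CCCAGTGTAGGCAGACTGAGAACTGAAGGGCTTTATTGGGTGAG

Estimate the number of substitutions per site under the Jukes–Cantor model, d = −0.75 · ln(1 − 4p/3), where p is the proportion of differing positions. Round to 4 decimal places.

0.0969

Differing sites — 2:G/C; 10:T/G; 16:G/C; 39:A/G.
p = 4/44 = 0.090909.
d = −0.75 · ln(1 − (4/3)·0.090909) = −0.75 · ln(0.878788) = −0.75 · (-0.129212) = 0.0969.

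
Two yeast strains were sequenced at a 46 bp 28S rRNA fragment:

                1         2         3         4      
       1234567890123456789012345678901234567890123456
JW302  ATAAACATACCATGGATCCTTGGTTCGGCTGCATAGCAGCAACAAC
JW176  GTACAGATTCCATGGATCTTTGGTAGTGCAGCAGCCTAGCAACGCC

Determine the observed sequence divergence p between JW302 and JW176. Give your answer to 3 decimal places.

0.326

Differing sites — 1:A/G; 4:A/C; 6:C/G; 9:A/T; 19:C/T; 25:T/A; 26:C/G; 27:G/T; 30:T/A; 34:T/G; 35:A/C; 36:G/C; 37:C/T; 44:A/G; 45:A/C.
There are 15 differences over 46 sites, so p = 15/46 = 0.326.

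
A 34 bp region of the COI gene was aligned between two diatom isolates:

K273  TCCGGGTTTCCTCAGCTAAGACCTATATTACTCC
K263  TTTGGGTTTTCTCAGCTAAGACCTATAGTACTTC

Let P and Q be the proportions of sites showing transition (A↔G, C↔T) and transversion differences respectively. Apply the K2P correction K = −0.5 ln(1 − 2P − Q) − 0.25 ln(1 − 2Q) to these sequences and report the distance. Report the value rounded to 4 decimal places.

Differing sites — 2:C/T (Ti); 3:C/T (Ti); 10:C/T (Ti); 28:T/G (Tv); 33:C/T (Ti).
Of the 5 differences, 4 transitions and 1 transversion over 34 sites: P = 4/34 = 0.117647, Q = 1/34 = 0.029412.
d = −0.5·ln(0.735294) − 0.25·ln(0.941176) = −0.5·(-0.307485) − 0.25·(-0.060625) = 0.1689.

0.1689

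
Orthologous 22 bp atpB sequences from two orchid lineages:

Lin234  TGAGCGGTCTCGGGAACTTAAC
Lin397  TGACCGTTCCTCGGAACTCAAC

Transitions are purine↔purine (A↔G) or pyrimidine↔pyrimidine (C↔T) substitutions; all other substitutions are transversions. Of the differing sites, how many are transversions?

3

The sequences differ at positions 4 (G/C, transversion), 7 (G/T, transversion), 10 (T/C, transition), 11 (C/T, transition), 12 (G/C, transversion), 19 (T/C, transition).
Of the 6 differences, 3 transitions and 3 transversions, so the answer is 3.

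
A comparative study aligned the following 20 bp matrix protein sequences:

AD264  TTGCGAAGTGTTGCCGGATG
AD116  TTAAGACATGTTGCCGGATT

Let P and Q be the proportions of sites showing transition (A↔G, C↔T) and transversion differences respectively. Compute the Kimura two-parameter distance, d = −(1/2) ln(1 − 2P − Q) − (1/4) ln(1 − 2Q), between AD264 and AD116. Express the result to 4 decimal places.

0.3046

Mismatches occur at site 3 (G↔A, transition), site 4 (C↔A, transversion), site 7 (A↔C, transversion), site 8 (G↔A, transition), site 20 (G↔T, transversion).
Of the 5 differences, 2 transitions and 3 transversions over 20 sites: P = 2/20 = 0.100000, Q = 3/20 = 0.150000.
d = −0.5·ln(0.650000) − 0.25·ln(0.700000) = −0.5·(-0.430783) − 0.25·(-0.356675) = 0.3046.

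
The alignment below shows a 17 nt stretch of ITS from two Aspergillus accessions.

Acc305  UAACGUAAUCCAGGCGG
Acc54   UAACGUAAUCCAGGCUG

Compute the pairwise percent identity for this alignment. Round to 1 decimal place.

A single mismatch occurs at site 16 (G→U).
16 of the 17 sites match, so the percent identity is 16/17 × 100 = 94.1%.

94.1%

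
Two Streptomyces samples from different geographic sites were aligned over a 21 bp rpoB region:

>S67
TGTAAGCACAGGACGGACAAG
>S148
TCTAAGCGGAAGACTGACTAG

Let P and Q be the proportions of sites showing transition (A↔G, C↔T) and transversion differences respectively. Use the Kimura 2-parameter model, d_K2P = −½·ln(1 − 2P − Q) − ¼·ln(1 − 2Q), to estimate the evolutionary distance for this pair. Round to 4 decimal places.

The sequences differ at positions 2 (G/C, transversion), 8 (A/G, transition), 9 (C/G, transversion), 11 (G/A, transition), 15 (G/T, transversion), 19 (A/T, transversion).
Of the 6 differences, 2 transitions and 4 transversions over 21 sites: P = 2/21 = 0.095238, Q = 4/21 = 0.190476.
d = −0.5·ln(0.619048) − 0.25·ln(0.619048) = −0.5·(-0.479572) − 0.25·(-0.479572) = 0.3597.

0.3597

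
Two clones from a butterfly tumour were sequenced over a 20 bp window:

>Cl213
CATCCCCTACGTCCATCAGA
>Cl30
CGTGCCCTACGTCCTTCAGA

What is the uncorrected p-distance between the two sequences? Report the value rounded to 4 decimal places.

Differing sites — 2:A/G; 4:C/G; 15:A/T.
There are 3 differences over 20 sites, so p = 3/20 = 0.1500.

0.1500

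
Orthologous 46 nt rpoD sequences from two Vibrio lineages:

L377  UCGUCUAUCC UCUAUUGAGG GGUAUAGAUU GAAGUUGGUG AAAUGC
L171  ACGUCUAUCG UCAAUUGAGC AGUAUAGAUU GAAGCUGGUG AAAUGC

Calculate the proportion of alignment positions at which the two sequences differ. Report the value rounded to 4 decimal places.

0.1304

Mismatches occur at site 1 (U/A), site 10 (C/G), site 13 (U/A), site 20 (G/C), site 21 (G/A), site 35 (U/C).
There are 6 differences over 46 sites, so p = 6/46 = 0.1304.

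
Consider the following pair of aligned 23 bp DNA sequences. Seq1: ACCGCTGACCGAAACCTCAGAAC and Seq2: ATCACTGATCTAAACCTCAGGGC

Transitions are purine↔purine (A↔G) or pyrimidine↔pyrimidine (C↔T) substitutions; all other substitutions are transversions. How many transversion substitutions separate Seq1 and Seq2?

Differing sites — 2:C/T (Ti); 4:G/A (Ti); 9:C/T (Ti); 11:G/T (Tv); 21:A/G (Ti); 22:A/G (Ti).
Of the 6 differences, 5 transitions and 1 transversion, so the answer is 1.

1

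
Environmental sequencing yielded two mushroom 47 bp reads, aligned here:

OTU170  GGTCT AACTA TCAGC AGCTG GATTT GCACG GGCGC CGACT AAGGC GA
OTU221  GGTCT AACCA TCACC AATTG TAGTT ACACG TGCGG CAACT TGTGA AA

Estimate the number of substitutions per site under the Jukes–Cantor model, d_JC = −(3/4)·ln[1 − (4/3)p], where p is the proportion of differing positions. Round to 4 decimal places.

0.4157

The sequences differ at positions 9 (T/C), 14 (G/C), 17 (G/A), 18 (C/T), 21 (G/T), 23 (T/G), 26 (G/A), 31 (G/T), 35 (C/G), 37 (G/A), 41 (A/T), 42 (A/G), 43 (G/T), 45 (C/A), 46 (G/A).
p = 15/47 = 0.319149.
d = −0.75 · ln(1 − (4/3)·0.319149) = −0.75 · ln(0.574468) = −0.75 · (-0.554311) = 0.4157.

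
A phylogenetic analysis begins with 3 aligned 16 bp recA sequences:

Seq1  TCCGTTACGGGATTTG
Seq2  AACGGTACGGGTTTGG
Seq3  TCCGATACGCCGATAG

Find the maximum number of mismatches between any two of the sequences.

Pairwise Hamming distances:
  Seq1 vs Seq2: 5
  Seq1 vs Seq3: 6
  Seq2 vs Seq3: 8
The largest is 8, between Seq2 and Seq3.

8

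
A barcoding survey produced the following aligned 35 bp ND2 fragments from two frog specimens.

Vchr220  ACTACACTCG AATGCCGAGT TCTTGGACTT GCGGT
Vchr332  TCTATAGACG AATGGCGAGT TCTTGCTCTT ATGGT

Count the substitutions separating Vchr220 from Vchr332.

9

Differing sites — 1:A/T; 5:C/T; 7:C/G; 8:T/A; 15:C/G; 26:G/C; 27:A/T; 31:G/A; 32:C/T.
That gives 9 mismatches out of 35 aligned sites, so the Hamming distance is 9.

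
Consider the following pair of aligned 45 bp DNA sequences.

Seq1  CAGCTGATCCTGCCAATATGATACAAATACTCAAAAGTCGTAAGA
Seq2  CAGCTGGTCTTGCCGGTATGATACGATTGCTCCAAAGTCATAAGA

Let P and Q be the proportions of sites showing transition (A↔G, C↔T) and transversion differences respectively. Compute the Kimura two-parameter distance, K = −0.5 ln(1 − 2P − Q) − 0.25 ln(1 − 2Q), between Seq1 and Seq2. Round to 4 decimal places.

0.2430

The sequences differ at positions 7 (A/G, transition), 10 (C/T, transition), 15 (A/G, transition), 16 (A/G, transition), 25 (A/G, transition), 27 (A/T, transversion), 29 (A/G, transition), 33 (A/C, transversion), 40 (G/A, transition).
Of the 9 differences, 7 transitions and 2 transversions over 45 sites: P = 7/45 = 0.155556, Q = 2/45 = 0.044444.
d = −0.5·ln(0.644444) − 0.25·ln(0.911112) = −0.5·(-0.439367) − 0.25·(-0.093089) = 0.2430.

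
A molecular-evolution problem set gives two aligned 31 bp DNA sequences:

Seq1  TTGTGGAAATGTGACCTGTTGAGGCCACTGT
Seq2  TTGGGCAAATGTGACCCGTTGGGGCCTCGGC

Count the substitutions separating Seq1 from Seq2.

7

The sequences differ at positions 4 (T/G), 6 (G/C), 17 (T/C), 22 (A/G), 27 (A/T), 29 (T/G), 31 (T/C).
That gives 7 mismatches out of 31 aligned sites, so the Hamming distance is 7.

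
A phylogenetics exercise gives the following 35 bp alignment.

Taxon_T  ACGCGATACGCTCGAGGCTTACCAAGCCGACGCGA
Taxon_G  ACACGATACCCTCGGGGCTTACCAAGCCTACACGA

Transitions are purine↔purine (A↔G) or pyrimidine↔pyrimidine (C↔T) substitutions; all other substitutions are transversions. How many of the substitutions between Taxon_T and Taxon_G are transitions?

3

Differing sites — 3:G/A (Ti); 10:G/C (Tv); 15:A/G (Ti); 29:G/T (Tv); 32:G/A (Ti).
Of the 5 differences, 3 transitions and 2 transversions, so the answer is 3.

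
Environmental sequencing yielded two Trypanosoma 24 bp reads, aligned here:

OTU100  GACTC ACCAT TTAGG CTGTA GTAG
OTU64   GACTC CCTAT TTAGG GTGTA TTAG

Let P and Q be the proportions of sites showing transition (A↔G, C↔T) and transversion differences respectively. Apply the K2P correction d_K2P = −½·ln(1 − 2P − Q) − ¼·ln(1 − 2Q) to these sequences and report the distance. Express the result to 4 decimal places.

0.1887

Differing sites — 6:A/C (Tv); 8:C/T (Ti); 16:C/G (Tv); 21:G/T (Tv).
Of the 4 differences, 1 transition and 3 transversions over 24 sites: P = 1/24 = 0.041667, Q = 3/24 = 0.125000.
d = −0.5·ln(0.791666) − 0.25·ln(0.750000) = −0.5·(-0.233616) − 0.25·(-0.287682) = 0.1887.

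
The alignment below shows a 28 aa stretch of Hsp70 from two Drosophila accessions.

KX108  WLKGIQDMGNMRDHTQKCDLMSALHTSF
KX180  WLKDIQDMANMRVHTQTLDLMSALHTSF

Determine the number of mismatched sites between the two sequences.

5

The sequences differ at positions 4 (G/D), 9 (G/A), 13 (D/V), 17 (K/T), 18 (C/L).
That gives 5 mismatches out of 28 aligned sites, so the Hamming distance is 5.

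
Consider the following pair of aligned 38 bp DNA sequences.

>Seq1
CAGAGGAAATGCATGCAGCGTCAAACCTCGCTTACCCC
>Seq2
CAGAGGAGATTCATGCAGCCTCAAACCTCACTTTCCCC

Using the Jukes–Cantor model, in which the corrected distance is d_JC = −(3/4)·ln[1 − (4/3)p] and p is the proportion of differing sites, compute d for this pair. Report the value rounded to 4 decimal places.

The sequences differ at positions 8 (A/G), 11 (G/T), 20 (G/C), 30 (G/A), 34 (A/T).
p = 5/38 = 0.131579.
d = −0.75 · ln(1 − (4/3)·0.131579) = −0.75 · ln(0.824561) = −0.75 · (-0.192904) = 0.1447.

0.1447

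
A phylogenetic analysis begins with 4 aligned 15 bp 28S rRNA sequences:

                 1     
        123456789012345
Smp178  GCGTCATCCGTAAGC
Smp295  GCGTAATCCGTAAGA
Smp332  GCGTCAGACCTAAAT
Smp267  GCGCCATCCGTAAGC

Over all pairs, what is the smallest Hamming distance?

1

Pairwise Hamming distances:
  Smp178 vs Smp295: 2
  Smp178 vs Smp332: 5
  Smp178 vs Smp267: 1
  Smp295 vs Smp332: 6
  Smp295 vs Smp267: 3
  Smp332 vs Smp267: 6
The smallest is 1, between Smp178 and Smp267.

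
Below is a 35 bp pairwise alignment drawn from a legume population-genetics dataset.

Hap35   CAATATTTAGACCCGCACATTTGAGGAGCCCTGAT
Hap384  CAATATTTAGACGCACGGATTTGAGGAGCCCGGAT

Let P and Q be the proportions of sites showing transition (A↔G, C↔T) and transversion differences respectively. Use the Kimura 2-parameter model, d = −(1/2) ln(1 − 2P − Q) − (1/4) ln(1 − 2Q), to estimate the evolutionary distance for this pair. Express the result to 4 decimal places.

Mismatches occur at site 13 (C/G, transversion), site 15 (G/A, transition), site 17 (A/G, transition), site 18 (C/G, transversion), site 32 (T/G, transversion).
Of the 5 differences, 2 transitions and 3 transversions over 35 sites: P = 2/35 = 0.057143, Q = 3/35 = 0.085714.
d = −0.5·ln(0.800000) − 0.25·ln(0.828572) = −0.5·(-0.223144) − 0.25·(-0.188052) = 0.1586.

0.1586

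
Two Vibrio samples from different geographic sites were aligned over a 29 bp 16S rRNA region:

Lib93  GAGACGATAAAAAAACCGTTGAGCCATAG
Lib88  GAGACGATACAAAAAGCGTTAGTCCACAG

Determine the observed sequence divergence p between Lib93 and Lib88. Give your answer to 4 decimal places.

Differing sites — 10:A/C; 16:C/G; 21:G/A; 22:A/G; 23:G/T; 27:T/C.
There are 6 differences over 29 sites, so p = 6/29 = 0.2069.

0.2069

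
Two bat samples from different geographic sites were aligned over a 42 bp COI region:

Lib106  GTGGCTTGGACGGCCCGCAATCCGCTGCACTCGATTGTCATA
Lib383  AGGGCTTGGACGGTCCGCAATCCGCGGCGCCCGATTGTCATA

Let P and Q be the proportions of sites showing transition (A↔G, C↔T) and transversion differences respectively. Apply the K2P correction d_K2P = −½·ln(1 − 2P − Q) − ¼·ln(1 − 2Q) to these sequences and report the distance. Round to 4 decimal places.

The sequences differ at positions 1 (G/A, transition), 2 (T/G, transversion), 14 (C/T, transition), 26 (T/G, transversion), 29 (A/G, transition), 31 (T/C, transition).
Of the 6 differences, 4 transitions and 2 transversions over 42 sites: P = 4/42 = 0.095238, Q = 2/42 = 0.047619.
d = −0.5·ln(0.761905) − 0.25·ln(0.904762) = −0.5·(-0.271933) − 0.25·(-0.100083) = 0.1610.

0.1610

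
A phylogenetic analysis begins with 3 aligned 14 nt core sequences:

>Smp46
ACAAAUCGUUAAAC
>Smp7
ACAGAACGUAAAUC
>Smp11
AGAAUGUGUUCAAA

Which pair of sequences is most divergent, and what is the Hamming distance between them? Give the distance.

9

Pairwise Hamming distances:
  Smp46 vs Smp7: 4
  Smp46 vs Smp11: 6
  Smp7 vs Smp11: 9
The largest is 9, between Smp7 and Smp11.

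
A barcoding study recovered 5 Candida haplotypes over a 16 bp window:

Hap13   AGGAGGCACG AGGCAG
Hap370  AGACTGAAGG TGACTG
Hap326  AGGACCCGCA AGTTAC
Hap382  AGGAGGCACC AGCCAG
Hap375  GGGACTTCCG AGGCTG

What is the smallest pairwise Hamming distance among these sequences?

Pairwise Hamming distances:
  Hap13 vs Hap370: 8
  Hap13 vs Hap326: 7
  Hap13 vs Hap382: 2
  Hap13 vs Hap375: 6
  Hap370 vs Hap326: 13
  Hap370 vs Hap382: 9
  Hap370 vs Hap375: 10
  Hap326 vs Hap382: 7
  Hap326 vs Hap375: 9
  Hap382 vs Hap375: 8
The smallest is 2, between Hap13 and Hap382.

2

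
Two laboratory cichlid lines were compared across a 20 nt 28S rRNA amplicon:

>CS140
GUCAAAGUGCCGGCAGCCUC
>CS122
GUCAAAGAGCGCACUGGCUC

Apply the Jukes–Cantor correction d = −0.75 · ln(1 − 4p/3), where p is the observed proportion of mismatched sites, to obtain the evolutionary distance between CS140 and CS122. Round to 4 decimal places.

Differing sites — 8:U/A; 11:C/G; 12:G/C; 13:G/A; 15:A/U; 17:C/G.
p = 6/20 = 0.300000.
d = −0.75 · ln(1 − (4/3)·0.300000) = −0.75 · ln(0.600000) = −0.75 · (-0.510826) = 0.3831.

0.3831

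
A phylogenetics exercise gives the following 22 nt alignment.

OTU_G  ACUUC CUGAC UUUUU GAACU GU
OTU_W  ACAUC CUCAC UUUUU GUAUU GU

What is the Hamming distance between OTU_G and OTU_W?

Mismatches occur at site 3 (U/A), site 8 (G/C), site 17 (A/U), site 19 (C/U).
That gives 4 mismatches out of 22 aligned sites, so the Hamming distance is 4.

4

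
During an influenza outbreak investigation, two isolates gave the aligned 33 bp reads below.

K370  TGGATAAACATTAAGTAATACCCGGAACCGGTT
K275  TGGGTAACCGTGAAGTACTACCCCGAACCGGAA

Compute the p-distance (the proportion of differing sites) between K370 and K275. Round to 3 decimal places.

0.242

Mismatches occur at site 4 (A→G), site 8 (A→C), site 10 (A→G), site 12 (T→G), site 18 (A→C), site 24 (G→C), site 32 (T→A), site 33 (T→A).
There are 8 differences over 33 sites, so p = 8/33 = 0.242.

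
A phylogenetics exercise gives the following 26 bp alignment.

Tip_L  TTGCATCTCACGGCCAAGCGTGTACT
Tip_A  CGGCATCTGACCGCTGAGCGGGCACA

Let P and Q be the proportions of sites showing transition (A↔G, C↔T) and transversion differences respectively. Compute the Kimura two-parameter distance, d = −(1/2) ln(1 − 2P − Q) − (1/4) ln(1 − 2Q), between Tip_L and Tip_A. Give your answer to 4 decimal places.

Mismatches occur at site 1 (T→C, transition), site 2 (T→G, transversion), site 9 (C→G, transversion), site 12 (G→C, transversion), site 15 (C→T, transition), site 16 (A→G, transition), site 21 (T→G, transversion), site 23 (T→C, transition), site 26 (T→A, transversion).
Of the 9 differences, 4 transitions and 5 transversions over 26 sites: P = 4/26 = 0.153846, Q = 5/26 = 0.192308.
d = −0.5·ln(0.500000) − 0.25·ln(0.615384) = −0.5·(-0.693147) − 0.25·(-0.485509) = 0.4680.

0.4680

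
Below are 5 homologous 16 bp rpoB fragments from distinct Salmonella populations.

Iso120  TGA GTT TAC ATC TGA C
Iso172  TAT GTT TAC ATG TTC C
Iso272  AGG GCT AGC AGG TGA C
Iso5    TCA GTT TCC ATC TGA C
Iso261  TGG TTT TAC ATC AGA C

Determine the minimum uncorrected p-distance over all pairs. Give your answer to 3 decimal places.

Pairwise Hamming distances:
  Iso120 vs Iso172: 5
  Iso120 vs Iso272: 7
  Iso120 vs Iso5: 2
  Iso120 vs Iso261: 3
  Iso172 vs Iso272: 9
  Iso172 vs Iso5: 6
  Iso172 vs Iso261: 7
  Iso272 vs Iso5: 8
  Iso272 vs Iso261: 8
  Iso5 vs Iso261: 5
The smallest is 2 mismatches, between Iso120 and Iso5; p = 2/16 = 0.125.

0.125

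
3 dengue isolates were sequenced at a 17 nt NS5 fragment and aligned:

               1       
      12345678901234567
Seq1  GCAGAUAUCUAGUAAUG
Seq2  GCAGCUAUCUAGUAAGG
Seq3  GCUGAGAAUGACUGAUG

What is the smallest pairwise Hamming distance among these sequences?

2

Pairwise Hamming distances:
  Seq1 vs Seq2: 2
  Seq1 vs Seq3: 7
  Seq2 vs Seq3: 9
The smallest is 2, between Seq1 and Seq2.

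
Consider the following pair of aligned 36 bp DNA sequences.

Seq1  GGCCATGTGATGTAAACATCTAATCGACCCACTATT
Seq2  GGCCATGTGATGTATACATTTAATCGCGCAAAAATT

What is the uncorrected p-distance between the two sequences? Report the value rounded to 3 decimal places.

Differing sites — 15:A/T; 20:C/T; 27:A/C; 28:C/G; 30:C/A; 32:C/A; 33:T/A.
There are 7 differences over 36 sites, so p = 7/36 = 0.194.

0.194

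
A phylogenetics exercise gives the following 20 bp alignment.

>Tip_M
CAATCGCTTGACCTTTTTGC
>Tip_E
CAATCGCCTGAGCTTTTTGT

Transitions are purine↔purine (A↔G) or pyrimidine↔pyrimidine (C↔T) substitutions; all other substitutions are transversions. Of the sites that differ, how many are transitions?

Differing sites — 8:T/C (Ti); 12:C/G (Tv); 20:C/T (Ti).
Of the 3 differences, 2 transitions and 1 transversion, so the answer is 2.

2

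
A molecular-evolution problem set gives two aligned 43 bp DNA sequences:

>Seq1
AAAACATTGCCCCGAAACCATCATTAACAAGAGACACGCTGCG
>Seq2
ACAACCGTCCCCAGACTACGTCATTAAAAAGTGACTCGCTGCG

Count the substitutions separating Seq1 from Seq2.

Differing sites — 2:A/C; 6:A/C; 7:T/G; 9:G/C; 13:C/A; 16:A/C; 17:A/T; 18:C/A; 20:A/G; 28:C/A; 32:A/T; 36:A/T.
That gives 12 mismatches out of 43 aligned sites, so the Hamming distance is 12.

12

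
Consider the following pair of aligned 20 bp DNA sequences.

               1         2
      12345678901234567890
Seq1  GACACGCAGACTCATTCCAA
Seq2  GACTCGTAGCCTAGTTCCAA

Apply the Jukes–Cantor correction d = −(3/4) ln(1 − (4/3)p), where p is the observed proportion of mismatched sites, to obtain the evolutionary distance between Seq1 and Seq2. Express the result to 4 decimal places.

0.3041

Mismatches occur at site 4 (A→T), site 7 (C→T), site 10 (A→C), site 13 (C→A), site 14 (A→G).
p = 5/20 = 0.250000.
d = −0.75 · ln(1 − (4/3)·0.250000) = −0.75 · ln(0.666667) = −0.75 · (-0.405465) = 0.3041.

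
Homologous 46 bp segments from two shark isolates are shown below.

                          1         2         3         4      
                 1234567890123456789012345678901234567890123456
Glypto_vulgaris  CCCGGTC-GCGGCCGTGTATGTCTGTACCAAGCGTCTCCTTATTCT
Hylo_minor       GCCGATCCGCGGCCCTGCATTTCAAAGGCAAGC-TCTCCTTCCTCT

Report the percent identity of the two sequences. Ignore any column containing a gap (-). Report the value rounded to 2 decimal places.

72.73%

Excluding the 2 gap columns leaves 44 comparable sites.
The sequences differ at positions 1 (C/G), 5 (G/A), 15 (G/C), 18 (T/C), 21 (G/T), 24 (T/A), 25 (G/A), 26 (T/A), 27 (A/G), 28 (C/G), 42 (A/C), 43 (T/C).
32 of the 44 comparable sites match, so the percent identity is 32/44 × 100 = 72.73%.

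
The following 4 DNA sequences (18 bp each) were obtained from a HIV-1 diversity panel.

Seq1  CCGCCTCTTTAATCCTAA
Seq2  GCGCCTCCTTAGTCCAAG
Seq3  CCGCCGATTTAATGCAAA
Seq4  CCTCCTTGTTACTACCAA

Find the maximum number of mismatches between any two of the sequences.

Pairwise Hamming distances:
  Seq1 vs Seq2: 5
  Seq1 vs Seq3: 4
  Seq1 vs Seq4: 6
  Seq2 vs Seq3: 7
  Seq2 vs Seq4: 8
  Seq3 vs Seq4: 7
The largest is 8, between Seq2 and Seq4.

8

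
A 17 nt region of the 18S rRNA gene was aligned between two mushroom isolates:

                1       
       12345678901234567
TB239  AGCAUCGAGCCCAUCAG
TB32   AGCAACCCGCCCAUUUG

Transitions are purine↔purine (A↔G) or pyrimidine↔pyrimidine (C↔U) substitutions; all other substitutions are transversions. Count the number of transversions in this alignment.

4

Mismatches occur at site 5 (U↔A, transversion), site 7 (G↔C, transversion), site 8 (A↔C, transversion), site 15 (C↔U, transition), site 16 (A↔U, transversion).
Of the 5 differences, 1 transition and 4 transversions, so the answer is 4.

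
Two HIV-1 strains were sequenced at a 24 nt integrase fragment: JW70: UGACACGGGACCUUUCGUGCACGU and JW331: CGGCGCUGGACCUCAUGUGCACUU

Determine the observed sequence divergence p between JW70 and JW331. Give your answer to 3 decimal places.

0.333

Differing sites — 1:U/C; 3:A/G; 5:A/G; 7:G/U; 14:U/C; 15:U/A; 16:C/U; 23:G/U.
There are 8 differences over 24 sites, so p = 8/24 = 0.333.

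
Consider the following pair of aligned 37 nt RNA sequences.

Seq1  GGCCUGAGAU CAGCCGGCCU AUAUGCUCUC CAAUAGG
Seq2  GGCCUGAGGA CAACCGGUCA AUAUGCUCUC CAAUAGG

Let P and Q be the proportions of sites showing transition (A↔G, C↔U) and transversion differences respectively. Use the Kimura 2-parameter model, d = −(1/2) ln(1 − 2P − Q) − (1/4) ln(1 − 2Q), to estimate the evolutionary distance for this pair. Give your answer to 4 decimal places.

The sequences differ at positions 9 (A/G, transition), 10 (U/A, transversion), 13 (G/A, transition), 18 (C/U, transition), 20 (U/A, transversion).
Of the 5 differences, 3 transitions and 2 transversions over 37 sites: P = 3/37 = 0.081081, Q = 2/37 = 0.054054.
d = −0.5·ln(0.783784) − 0.25·ln(0.891892) = −0.5·(-0.243622) − 0.25·(-0.114410) = 0.1504.

0.1504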